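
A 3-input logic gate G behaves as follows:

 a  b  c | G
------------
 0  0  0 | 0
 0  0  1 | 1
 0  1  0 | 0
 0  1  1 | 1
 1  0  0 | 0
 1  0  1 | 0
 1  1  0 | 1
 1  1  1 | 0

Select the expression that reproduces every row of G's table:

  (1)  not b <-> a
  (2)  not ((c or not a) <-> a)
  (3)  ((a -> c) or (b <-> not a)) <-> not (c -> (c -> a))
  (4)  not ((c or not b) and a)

(1): at (0,0,1) it gives 0, but G = 1 — eliminated.
(2): at (0,0,0) it gives 1, but G = 0 — eliminated.
(4): at (0,0,0) it gives 1, but G = 0 — eliminated.
That leaves (3). Evaluating it on every row reproduces the table of G exactly.

3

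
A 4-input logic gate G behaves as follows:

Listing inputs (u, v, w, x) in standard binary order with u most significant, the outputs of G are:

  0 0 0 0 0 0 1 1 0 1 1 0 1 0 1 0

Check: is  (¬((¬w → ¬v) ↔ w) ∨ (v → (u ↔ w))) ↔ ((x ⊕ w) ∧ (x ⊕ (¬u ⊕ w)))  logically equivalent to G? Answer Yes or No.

Check the formula against G row by row:
  u=0, v=0, w=0, x=0: formula gives 0, G = 0 ✓
  u=0, v=0, w=0, x=1: formula gives 0, G = 0 ✓
  u=0, v=0, w=1, x=0: formula gives 0, G = 0 ✓
  u=0, v=0, w=1, x=1: formula gives 0, G = 0 ✓
  …and likewise for the remaining 12 rows.
No disagreement on any input; they are logically equivalent.

Yes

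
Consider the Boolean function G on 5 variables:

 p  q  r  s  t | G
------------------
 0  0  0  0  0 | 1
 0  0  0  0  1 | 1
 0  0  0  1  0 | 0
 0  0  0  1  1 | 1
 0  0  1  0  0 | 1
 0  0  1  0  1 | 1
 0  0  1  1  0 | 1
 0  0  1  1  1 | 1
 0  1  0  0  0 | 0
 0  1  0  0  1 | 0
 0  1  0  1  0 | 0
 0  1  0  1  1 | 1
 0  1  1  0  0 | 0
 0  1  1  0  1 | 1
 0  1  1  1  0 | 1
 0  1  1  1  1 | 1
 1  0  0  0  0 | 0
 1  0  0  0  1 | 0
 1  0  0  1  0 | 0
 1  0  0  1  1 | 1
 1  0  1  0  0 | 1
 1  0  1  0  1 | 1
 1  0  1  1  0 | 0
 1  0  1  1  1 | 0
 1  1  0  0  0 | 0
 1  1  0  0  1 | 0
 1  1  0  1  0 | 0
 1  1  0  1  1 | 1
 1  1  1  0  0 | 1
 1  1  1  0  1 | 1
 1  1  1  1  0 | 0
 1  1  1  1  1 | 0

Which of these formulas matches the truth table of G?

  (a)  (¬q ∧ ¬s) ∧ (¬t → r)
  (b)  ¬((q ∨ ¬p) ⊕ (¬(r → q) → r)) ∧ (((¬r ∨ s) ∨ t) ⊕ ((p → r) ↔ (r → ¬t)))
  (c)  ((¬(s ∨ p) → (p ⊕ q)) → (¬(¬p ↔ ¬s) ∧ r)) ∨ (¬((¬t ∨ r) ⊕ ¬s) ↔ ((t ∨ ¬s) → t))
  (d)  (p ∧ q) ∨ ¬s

c

(a) disagrees with G on (0,0,0,0,0) (formula → 0, table → 1); rule it out.
(b) disagrees with G on (0,0,0,0,0) (formula → 0, table → 1); rule it out.
(d) disagrees with G on (0,0,0,1,1) (formula → 0, table → 1); rule it out.
(c) is the remaining candidate, and it agrees with G on all 32 inputs.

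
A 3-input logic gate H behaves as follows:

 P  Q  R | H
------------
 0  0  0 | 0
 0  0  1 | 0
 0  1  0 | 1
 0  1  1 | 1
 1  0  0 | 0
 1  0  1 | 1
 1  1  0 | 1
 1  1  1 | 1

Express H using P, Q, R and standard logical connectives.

H is 0 on only 3 rows — (0,0,0), (0,0,1), (1,0,0). Writing each as a minterm (¬P·¬Q·¬R, ¬P·¬Q·R, P·¬Q·¬R) and OR-ing them characterizes exactly where H=0, so H is the negation of that disjunction.

H(P, Q, R) = ¬((((¬P ∧ ¬Q) ∧ ¬R) ∨ ((¬P ∧ ¬Q) ∧ R)) ∨ ((P ∧ ¬Q) ∧ ¬R))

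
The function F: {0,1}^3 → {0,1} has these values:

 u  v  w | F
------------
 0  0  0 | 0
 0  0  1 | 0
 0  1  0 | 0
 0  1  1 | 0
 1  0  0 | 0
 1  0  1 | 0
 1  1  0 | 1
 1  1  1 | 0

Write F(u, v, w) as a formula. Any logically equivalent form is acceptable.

Only row (1,1,0) gives 1. That row's minterm u·v·¬w is F directly.

F(u, v, w) = (u ∧ v) ∧ ¬w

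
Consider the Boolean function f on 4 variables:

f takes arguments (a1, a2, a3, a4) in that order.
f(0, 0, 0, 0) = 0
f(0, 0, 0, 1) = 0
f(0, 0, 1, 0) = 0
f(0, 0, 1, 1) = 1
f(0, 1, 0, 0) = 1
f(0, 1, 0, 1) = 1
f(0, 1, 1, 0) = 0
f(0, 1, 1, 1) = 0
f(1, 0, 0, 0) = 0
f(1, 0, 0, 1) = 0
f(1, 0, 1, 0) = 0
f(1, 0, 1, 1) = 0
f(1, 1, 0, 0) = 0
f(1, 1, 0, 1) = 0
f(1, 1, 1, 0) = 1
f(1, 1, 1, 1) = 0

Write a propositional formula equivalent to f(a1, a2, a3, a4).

The 1-rows are (0,0,1,1), (0,1,0,0), (0,1,0,1), (1,1,1,0). Each contributes one minterm — ¬a1·¬a2·a3·a4; ¬a1·a2·¬a3·¬a4; ¬a1·a2·¬a3·a4; a1·a2·a3·¬a4 — and their disjunction is a sum-of-products form of f.

f(a1, a2, a3, a4) = (((((not a1 and not a2) and a3) and a4) or (((not a1 and a2) and not a3) and not a4)) or (((not a1 and a2) and not a3) and a4)) or (((a1 and a2) and a3) and not a4)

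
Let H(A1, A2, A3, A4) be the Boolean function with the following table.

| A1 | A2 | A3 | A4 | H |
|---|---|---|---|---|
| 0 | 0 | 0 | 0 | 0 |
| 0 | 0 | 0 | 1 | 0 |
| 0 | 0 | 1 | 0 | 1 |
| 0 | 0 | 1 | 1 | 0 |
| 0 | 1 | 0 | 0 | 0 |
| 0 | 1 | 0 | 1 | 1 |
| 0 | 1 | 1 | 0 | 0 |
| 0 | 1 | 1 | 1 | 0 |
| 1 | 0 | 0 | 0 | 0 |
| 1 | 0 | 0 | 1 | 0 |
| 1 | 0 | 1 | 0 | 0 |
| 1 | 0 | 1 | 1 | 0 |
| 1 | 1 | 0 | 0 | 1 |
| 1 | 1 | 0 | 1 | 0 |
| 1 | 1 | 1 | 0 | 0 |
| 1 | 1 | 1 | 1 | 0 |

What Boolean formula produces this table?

Collect the rows where H=1 — (0,0,1,0), (0,1,0,1), (1,1,0,0) — and write one minterm per row: ¬A1·¬A2·A3·¬A4, ¬A1·A2·¬A3·A4, A1·A2·¬A3·¬A4. Their union (logical OR) reproduces the table exactly.

H(A1, A2, A3, A4) = ((((A1' · A2') · A3) · A4') + (((A1' · A2) · A3') · A4)) + (((A1 · A2) · A3') · A4')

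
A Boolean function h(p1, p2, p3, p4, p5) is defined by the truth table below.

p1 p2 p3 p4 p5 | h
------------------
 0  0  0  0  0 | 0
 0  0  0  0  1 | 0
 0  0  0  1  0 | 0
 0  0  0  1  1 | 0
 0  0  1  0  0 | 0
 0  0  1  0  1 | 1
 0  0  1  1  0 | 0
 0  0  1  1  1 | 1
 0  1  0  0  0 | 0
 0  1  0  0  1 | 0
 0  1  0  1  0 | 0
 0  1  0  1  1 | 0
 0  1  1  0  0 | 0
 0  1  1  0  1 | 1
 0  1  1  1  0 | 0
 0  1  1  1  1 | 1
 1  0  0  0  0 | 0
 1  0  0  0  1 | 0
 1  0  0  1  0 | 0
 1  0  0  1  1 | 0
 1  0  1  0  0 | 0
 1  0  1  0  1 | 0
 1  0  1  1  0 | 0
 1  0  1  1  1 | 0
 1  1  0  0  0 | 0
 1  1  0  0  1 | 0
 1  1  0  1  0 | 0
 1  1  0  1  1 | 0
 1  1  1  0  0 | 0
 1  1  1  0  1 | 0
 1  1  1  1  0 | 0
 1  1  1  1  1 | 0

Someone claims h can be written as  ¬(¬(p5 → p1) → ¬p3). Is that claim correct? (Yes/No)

Evaluate ¬(¬(p5 → p1) → ¬p3) on each row and compare to h:
  p1=0, p2=0, p3=0, p4=0, p5=0: formula gives 0, h = 0 ✓
  p1=0, p2=0, p3=0, p4=0, p5=1: formula gives 0, h = 0 ✓
  p1=0, p2=0, p3=0, p4=1, p5=0: formula gives 0, h = 0 ✓
  p1=0, p2=0, p3=0, p4=1, p5=1: formula gives 0, h = 0 ✓
  …and likewise for the remaining 28 rows.
No disagreement on any input; they are logically equivalent.

Yes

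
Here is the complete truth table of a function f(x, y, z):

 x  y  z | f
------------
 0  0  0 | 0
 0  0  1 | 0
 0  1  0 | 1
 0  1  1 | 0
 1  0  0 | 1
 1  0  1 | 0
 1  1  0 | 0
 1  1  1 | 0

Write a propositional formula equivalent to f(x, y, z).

f(x, y, z) = ((NOT x AND y) AND NOT z) OR ((x AND NOT y) AND NOT z)

The 1-rows are (0,1,0), (1,0,0). Each contributes one minterm — ¬x·y·¬z; x·¬y·¬z — and their disjunction is a sum-of-products form of f.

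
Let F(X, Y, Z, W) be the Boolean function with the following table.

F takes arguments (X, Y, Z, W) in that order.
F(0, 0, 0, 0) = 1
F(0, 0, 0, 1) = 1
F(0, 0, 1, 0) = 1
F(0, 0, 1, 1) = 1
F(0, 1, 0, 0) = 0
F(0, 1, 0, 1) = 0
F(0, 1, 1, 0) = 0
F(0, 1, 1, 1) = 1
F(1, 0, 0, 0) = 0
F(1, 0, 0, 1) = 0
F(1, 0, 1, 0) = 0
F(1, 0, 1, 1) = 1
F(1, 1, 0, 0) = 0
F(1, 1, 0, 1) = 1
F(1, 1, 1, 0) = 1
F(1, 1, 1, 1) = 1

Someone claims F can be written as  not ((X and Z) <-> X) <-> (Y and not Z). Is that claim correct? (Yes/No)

Test each input against both F and the formula:
  X=0, Y=0, Z=0, W=0: formula gives 1, F = 1 ✓
  X=0, Y=0, Z=0, W=1: formula gives 1, F = 1 ✓
  X=0, Y=0, Z=1, W=0: formula gives 1, F = 1 ✓
  X=0, Y=0, Z=1, W=1: formula gives 1, F = 1 ✓
  …
  X=0, Y=1, Z=1, W=0: formula gives 1, but F = 0 ✗
Row (0,1,1,0) is a counterexample, so the formula is not equivalent to F.

No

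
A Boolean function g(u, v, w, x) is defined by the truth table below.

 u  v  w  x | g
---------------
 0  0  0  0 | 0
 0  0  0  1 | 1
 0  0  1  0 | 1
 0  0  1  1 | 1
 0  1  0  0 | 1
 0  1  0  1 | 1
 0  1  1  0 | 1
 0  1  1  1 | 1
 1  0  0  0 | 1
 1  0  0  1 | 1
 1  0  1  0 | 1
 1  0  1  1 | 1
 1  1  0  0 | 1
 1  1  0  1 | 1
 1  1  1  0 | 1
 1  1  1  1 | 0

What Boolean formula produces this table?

g(u, v, w, x) = ~((((~u & ~v) & ~w) & ~x) | (((u & v) & w) & x))

g is 0 on only 2 rows — (0,0,0,0), (1,1,1,1). Writing each as a minterm (¬u·¬v·¬w·¬x, u·v·w·x) and OR-ing them characterizes exactly where g=0, so g is the negation of that disjunction.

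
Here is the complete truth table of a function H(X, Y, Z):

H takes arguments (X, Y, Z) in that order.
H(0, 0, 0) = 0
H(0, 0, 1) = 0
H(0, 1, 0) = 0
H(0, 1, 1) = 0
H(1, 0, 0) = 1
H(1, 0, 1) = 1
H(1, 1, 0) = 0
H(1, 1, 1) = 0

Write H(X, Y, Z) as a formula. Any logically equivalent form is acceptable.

H=1 on 2 inputs: (1,0,0), (1,0,1). Reading each as a conjunction of literals (X·¬Y·¬Z, X·¬Y·Z) and taking the OR gives the canonical DNF.

H(X, Y, Z) = ((X · Y') · Z') + ((X · Y') · Z)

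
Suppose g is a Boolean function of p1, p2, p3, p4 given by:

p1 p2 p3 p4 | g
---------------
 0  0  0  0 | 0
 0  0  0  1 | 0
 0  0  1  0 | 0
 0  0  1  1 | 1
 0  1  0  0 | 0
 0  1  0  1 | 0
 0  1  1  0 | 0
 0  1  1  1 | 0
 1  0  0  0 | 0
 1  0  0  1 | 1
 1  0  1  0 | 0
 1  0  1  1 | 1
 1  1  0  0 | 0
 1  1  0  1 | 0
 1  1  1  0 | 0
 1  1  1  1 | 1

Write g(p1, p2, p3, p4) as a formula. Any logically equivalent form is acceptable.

Collect the rows where g=1 — (0,0,1,1), (1,0,0,1), (1,0,1,1), (1,1,1,1) — and write one minterm per row: ¬p1·¬p2·p3·p4, p1·¬p2·¬p3·p4, p1·¬p2·p3·p4, p1·p2·p3·p4. Their union (logical OR) reproduces the table exactly.

g(p1, p2, p3, p4) = (((((NOT p1 AND NOT p2) AND p3) AND p4) OR (((p1 AND NOT p2) AND NOT p3) AND p4)) OR (((p1 AND NOT p2) AND p3) AND p4)) OR (((p1 AND p2) AND p3) AND p4)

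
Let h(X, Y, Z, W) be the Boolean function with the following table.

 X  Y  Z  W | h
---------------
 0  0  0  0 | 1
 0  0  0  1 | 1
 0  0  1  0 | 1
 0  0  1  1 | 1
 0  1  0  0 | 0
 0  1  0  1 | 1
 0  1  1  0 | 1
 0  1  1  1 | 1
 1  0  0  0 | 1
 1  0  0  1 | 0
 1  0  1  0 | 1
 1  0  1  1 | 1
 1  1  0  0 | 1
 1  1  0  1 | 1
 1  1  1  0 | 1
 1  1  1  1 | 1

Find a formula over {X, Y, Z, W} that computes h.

h(X, Y, Z, W) = not ((((not X and Y) and not Z) and not W) or (((X and not Y) and not Z) and W))

There are just 2 zero rows: (0,1,0,0), (1,0,0,1). Their minterms are ¬X·Y·¬Z·¬W, X·¬Y·¬Z·W; the OR of those covers precisely the 0-outputs, and negating it yields h.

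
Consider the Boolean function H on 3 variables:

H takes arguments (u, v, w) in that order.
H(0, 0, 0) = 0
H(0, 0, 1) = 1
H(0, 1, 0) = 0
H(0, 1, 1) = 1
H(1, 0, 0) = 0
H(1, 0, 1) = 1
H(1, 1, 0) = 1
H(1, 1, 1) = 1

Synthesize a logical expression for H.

The 0-rows are (0,0,0), (0,1,0), (1,0,0). Take each as a conjunction (¬u·¬v·¬w, ¬u·v·¬w, u·¬v·¬w), form their disjunction, and complement — that gives a formula that is 1 everywhere H is.

H(u, v, w) = not ((((not u and not v) and not w) or ((not u and v) and not w)) or ((u and not v) and not w))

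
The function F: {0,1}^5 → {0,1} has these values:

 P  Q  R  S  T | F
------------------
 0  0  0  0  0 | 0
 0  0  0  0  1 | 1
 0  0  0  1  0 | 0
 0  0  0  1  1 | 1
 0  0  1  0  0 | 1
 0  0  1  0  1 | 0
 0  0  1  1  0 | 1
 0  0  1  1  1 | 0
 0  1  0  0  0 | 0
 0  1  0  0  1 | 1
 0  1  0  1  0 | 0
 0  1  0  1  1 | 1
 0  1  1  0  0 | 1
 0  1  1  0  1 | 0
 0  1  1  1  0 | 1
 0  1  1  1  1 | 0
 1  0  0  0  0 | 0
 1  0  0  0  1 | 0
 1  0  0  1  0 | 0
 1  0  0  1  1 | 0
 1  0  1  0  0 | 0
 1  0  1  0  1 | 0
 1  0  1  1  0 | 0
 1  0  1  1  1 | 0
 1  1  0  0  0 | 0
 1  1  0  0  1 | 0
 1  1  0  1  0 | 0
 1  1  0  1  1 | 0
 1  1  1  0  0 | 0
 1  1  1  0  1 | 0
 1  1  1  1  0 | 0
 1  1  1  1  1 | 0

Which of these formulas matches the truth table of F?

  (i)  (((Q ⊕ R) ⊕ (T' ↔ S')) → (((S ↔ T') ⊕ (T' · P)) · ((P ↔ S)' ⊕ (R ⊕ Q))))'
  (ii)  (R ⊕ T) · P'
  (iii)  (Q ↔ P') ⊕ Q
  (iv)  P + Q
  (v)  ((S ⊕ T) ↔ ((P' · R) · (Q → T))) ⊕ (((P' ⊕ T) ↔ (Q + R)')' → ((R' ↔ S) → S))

ii

(i) fails at (0,0,0,0,0): the formula yields 1, F is 0.
(iii) fails at (0,0,0,0,1): the formula yields 0, F is 1.
(iv) fails at (0,0,0,0,1): the formula yields 0, F is 1.
(v) fails at (0,0,0,1,0): the formula yields 1, F is 0.
Only (ii) survives; checking it on all 32 rows confirms it matches F.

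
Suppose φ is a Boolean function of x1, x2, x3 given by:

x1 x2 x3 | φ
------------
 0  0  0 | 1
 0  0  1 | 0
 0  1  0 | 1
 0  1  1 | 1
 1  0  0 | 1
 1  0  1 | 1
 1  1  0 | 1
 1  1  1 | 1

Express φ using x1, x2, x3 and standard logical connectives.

φ is 0 on exactly one input, (0,0,1), whose minterm is ¬x1·¬x2·x3. So φ is the negation of that single conjunction.

φ(x1, x2, x3) = ~((~x1 & ~x2) & x3)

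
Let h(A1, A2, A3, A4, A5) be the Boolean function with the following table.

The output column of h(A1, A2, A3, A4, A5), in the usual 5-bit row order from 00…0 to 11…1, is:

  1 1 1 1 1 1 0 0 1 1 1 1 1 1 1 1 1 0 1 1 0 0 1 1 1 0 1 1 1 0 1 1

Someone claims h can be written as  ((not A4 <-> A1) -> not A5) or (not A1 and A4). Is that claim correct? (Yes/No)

Check the formula against h row by row:
  A1=0, A2=0, A3=0, A4=0, A5=0: formula gives 1, h = 1 ✓
  A1=0, A2=0, A3=0, A4=0, A5=1: formula gives 1, h = 1 ✓
  A1=0, A2=0, A3=0, A4=1, A5=0: formula gives 1, h = 1 ✓
  A1=0, A2=0, A3=0, A4=1, A5=1: formula gives 1, h = 1 ✓
  …
  A1=0, A2=0, A3=1, A4=1, A5=0: formula gives 1, but h = 0 ✗
A single disagreement suffices: at (0,0,1,1,0) they differ, so the formula does not compute h.

No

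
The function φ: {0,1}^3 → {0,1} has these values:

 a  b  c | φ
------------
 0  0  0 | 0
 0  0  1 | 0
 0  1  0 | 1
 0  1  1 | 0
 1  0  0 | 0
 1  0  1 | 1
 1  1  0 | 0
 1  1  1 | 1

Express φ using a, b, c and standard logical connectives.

φ(a, b, c) = (((~a & b) & ~c) | ((a & ~b) & c)) | ((a & b) & c)

φ=1 on 3 inputs: (0,1,0), (1,0,1), (1,1,1). Reading each as a conjunction of literals (¬a·b·¬c, a·¬b·c, a·b·c) and taking the OR gives the canonical DNF.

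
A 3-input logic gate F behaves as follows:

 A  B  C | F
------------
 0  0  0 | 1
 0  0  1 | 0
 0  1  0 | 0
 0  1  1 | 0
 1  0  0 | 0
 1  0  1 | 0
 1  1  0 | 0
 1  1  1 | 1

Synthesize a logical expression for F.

F(A, B, C) = ((not A and not B) and not C) or ((A and B) and C)

F=1 on 2 inputs: (0,0,0), (1,1,1). Reading each as a conjunction of literals (¬A·¬B·¬C, A·B·C) and taking the OR gives the canonical DNF.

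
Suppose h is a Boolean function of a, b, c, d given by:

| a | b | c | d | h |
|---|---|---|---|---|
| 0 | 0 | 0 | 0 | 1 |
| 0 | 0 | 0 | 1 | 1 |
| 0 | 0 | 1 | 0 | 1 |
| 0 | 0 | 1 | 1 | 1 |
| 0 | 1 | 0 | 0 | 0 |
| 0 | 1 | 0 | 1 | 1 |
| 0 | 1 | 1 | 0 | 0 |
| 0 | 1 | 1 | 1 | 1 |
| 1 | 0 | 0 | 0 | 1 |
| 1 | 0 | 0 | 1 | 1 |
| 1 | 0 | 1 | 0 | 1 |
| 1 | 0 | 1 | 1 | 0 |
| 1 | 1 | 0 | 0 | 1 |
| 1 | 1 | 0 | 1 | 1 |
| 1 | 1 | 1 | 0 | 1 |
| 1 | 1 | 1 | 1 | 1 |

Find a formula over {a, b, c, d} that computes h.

h(a, b, c, d) = (((((a' · b) · c') · d') + (((a' · b) · c) · d')) + (((a · b') · c) · d))'

h is 0 on only 3 rows — (0,1,0,0), (0,1,1,0), (1,0,1,1). Writing each as a minterm (¬a·b·¬c·¬d, ¬a·b·c·¬d, a·¬b·c·d) and OR-ing them characterizes exactly where h=0, so h is the negation of that disjunction.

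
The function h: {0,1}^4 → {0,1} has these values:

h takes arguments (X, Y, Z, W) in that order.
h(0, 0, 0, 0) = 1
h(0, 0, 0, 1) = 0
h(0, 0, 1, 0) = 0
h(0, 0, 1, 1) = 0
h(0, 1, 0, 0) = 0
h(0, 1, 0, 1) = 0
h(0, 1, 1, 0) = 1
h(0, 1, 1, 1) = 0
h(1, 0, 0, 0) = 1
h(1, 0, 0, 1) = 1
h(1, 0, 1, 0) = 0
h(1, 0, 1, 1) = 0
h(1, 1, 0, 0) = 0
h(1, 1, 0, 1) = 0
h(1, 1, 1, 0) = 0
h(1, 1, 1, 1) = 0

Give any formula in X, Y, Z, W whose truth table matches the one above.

h=1 on 4 inputs: (0,0,0,0), (0,1,1,0), (1,0,0,0), (1,0,0,1). Reading each as a conjunction of literals (¬X·¬Y·¬Z·¬W, ¬X·Y·Z·¬W, X·¬Y·¬Z·¬W, X·¬Y·¬Z·W) and taking the OR gives the canonical DNF.

h(X, Y, Z, W) = (((((X' · Y') · Z') · W') + (((X' · Y) · Z) · W')) + (((X · Y') · Z') · W')) + (((X · Y') · Z') · W)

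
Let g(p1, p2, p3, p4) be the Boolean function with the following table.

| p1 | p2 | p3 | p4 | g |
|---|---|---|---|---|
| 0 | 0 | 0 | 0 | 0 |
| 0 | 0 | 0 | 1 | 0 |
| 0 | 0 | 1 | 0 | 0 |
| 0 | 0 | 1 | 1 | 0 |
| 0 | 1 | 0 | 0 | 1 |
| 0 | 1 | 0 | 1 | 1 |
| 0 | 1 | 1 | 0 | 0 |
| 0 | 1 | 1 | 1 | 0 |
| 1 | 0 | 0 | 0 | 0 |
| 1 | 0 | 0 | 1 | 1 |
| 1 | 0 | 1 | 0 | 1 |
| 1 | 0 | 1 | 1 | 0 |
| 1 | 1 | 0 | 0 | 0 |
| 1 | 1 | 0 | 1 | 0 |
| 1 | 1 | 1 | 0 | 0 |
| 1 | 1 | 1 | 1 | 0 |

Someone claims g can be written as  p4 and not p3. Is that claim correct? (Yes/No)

Evaluate p4 and not p3 on each row and compare to g:
  p1=0, p2=0, p3=0, p4=0: formula gives 0, g = 0 ✓
  p1=0, p2=0, p3=0, p4=1: formula gives 1, but g = 0 ✗
Since they disagree at (0,0,0,1), the expression is not a correct formula for g.

No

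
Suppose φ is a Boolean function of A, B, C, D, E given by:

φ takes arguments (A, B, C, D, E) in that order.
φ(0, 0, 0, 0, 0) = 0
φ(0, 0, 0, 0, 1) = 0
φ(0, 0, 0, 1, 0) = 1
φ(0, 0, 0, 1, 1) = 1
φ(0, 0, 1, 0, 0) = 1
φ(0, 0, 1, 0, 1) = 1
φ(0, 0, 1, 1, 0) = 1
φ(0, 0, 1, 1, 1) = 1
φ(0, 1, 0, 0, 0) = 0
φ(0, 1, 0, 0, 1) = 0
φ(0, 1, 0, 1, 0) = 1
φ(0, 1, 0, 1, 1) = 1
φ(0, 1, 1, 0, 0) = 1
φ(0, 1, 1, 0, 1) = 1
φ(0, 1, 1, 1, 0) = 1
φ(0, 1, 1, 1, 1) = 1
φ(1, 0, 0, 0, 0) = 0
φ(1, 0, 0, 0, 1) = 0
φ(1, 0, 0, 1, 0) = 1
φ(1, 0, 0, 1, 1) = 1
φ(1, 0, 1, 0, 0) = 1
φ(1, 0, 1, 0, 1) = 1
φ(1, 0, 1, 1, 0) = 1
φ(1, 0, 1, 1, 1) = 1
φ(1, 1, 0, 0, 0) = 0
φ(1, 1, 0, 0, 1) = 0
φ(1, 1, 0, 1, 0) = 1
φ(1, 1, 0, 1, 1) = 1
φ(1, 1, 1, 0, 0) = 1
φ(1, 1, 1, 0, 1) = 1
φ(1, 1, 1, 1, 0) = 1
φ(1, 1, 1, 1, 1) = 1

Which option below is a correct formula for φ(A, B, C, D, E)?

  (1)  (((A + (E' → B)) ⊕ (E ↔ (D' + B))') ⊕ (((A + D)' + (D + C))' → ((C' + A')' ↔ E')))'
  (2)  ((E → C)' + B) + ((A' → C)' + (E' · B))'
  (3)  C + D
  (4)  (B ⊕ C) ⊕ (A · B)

3

(1): at (0,0,0,0,0) it gives 1, but φ = 0 — eliminated.
(2): at (0,0,0,0,1) it gives 1, but φ = 0 — eliminated.
(4): at (0,0,0,1,0) it gives 0, but φ = 1 — eliminated.
Only (3) survives; checking it on all 32 rows confirms it matches φ.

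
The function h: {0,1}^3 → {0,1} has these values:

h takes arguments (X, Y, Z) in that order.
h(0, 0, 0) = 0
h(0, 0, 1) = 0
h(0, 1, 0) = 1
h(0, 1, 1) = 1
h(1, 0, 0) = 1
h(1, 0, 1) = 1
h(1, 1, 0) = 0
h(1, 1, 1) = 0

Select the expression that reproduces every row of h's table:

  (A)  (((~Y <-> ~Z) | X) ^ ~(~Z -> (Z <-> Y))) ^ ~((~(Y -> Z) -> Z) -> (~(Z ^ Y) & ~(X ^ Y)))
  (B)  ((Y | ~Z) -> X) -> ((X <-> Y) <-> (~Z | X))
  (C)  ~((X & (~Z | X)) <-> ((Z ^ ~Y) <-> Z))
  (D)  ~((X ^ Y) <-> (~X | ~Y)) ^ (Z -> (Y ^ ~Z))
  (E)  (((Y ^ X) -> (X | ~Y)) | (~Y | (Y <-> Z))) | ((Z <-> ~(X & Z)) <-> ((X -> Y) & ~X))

C

(A): at (0,0,0) it gives 1, but h = 0 — eliminated.
(B): at (0,0,0) it gives 1, but h = 0 — eliminated.
(D): at (0,0,1) it gives 1, but h = 0 — eliminated.
(E): at (0,0,0) it gives 1, but h = 0 — eliminated.
(C) is the remaining candidate, and it agrees with h on all 8 inputs.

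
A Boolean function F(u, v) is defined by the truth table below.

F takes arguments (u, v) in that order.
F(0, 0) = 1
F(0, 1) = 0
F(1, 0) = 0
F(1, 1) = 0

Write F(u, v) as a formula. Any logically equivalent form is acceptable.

The output is 1 only when every input is 0 — NOR of all inputs.

F(u, v) = NOT (u OR v)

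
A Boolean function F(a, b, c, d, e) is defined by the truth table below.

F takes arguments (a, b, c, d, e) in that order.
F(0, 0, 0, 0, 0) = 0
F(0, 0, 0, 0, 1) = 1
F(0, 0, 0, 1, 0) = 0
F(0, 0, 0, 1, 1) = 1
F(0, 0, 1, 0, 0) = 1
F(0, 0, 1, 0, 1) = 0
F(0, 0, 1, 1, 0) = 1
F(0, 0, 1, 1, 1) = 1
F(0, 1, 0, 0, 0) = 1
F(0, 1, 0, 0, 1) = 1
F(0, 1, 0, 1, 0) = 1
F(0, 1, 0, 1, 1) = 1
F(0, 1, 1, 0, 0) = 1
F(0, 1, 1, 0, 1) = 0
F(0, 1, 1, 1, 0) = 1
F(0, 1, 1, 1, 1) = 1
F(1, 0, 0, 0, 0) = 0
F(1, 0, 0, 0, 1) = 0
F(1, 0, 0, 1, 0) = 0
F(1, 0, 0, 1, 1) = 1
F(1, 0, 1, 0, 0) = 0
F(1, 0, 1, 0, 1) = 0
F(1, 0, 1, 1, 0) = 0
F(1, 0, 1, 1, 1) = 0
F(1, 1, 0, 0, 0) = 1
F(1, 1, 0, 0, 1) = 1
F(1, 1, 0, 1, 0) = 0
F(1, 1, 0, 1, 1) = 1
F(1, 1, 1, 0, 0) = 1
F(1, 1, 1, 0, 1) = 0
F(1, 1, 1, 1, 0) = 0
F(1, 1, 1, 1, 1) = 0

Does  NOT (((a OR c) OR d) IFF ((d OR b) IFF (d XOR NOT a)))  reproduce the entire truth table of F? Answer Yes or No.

No

Check the formula against F row by row:
  a=0, b=0, c=0, d=0, e=0: formula gives 0, F = 0 ✓
  a=0, b=0, c=0, d=0, e=1: formula gives 0, but F = 1 ✗
Since they disagree at (0,0,0,0,1), the expression is not a correct formula for F.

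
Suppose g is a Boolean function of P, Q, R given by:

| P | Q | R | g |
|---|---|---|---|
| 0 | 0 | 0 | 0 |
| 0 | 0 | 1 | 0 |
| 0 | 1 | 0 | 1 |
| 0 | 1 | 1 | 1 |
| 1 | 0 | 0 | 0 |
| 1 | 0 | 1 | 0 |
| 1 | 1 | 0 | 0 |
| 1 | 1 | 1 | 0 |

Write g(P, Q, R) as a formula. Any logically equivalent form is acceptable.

g(P, Q, R) = ((~P & Q) & ~R) | ((~P & Q) & R)

Collect the rows where g=1 — (0,1,0), (0,1,1) — and write one minterm per row: ¬P·Q·¬R, ¬P·Q·R. Their union (logical OR) reproduces the table exactly.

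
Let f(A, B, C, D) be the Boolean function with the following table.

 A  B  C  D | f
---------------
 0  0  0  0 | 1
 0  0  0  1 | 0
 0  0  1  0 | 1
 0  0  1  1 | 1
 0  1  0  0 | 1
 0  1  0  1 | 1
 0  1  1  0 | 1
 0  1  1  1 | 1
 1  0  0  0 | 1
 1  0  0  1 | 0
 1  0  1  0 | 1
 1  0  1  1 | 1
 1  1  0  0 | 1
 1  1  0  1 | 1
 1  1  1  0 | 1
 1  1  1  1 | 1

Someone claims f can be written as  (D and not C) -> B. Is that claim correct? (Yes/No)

Evaluate (D and not C) -> B on each row and compare to f:
  A=0, B=0, C=0, D=0: formula gives 1, f = 1 ✓
  A=0, B=0, C=0, D=1: formula gives 0, f = 0 ✓
  A=0, B=0, C=1, D=0: formula gives 1, f = 1 ✓
  A=0, B=0, C=1, D=1: formula gives 1, f = 1 ✓
  … (the remaining 12 rows also agree.)
Every row agrees, so the formula is equivalent.

Yes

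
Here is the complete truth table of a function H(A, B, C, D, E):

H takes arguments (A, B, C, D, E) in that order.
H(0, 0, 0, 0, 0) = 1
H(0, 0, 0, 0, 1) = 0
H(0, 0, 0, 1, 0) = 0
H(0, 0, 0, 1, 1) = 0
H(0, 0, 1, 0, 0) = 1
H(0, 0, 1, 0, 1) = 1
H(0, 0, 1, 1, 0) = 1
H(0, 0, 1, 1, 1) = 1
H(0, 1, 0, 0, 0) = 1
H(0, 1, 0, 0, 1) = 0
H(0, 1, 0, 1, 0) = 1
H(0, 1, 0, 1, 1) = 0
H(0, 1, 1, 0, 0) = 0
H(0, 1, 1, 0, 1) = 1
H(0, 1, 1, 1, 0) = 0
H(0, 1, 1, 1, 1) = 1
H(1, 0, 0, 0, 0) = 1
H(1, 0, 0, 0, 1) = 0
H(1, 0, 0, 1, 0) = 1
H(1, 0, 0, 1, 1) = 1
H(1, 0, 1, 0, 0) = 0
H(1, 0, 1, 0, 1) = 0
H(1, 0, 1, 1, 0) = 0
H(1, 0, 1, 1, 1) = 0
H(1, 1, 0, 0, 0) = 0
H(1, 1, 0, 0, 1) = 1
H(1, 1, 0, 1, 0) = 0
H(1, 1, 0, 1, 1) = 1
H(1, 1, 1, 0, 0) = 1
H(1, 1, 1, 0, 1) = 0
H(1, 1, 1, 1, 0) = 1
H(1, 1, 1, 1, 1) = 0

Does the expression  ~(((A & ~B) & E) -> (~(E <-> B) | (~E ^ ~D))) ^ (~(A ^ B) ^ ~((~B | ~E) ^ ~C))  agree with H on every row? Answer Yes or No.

Evaluate ~(((A & ~B) & E) -> (~(E <-> B) | (~E ^ ~D))) ^ (~(A ^ B) ^ ~((~B | ~E) ^ ~C)) on each row and compare to H:
  A=0, B=0, C=0, D=0, E=0: formula gives 0, but H = 1 ✗
Row (0,0,0,0,0) is a counterexample, so the formula is not equivalent to H.

No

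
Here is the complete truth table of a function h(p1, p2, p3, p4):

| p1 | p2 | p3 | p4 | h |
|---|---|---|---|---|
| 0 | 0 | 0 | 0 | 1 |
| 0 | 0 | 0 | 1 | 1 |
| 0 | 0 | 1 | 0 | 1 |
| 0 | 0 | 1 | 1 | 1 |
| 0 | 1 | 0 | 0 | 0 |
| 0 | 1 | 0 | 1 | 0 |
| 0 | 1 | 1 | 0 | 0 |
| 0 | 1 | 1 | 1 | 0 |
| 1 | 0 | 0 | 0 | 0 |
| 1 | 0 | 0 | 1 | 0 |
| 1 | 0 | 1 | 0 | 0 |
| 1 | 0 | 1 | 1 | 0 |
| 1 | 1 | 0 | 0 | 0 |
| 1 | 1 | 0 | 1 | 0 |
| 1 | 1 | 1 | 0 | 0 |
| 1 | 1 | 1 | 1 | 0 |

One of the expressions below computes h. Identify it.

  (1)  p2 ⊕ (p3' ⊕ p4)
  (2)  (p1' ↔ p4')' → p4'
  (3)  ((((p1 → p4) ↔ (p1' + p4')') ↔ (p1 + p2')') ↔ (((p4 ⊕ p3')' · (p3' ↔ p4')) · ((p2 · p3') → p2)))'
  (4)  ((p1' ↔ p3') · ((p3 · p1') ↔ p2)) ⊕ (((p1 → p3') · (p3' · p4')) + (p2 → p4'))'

(1) disagrees with h on (0,0,0,1) (formula → 0, table → 1); rule it out.
(2) disagrees with h on (0,0,0,1) (formula → 0, table → 1); rule it out.
(4) disagrees with h on (0,0,1,0) (formula → 0, table → 1); rule it out.
(3) is the remaining candidate, and it agrees with h on all 16 inputs.

3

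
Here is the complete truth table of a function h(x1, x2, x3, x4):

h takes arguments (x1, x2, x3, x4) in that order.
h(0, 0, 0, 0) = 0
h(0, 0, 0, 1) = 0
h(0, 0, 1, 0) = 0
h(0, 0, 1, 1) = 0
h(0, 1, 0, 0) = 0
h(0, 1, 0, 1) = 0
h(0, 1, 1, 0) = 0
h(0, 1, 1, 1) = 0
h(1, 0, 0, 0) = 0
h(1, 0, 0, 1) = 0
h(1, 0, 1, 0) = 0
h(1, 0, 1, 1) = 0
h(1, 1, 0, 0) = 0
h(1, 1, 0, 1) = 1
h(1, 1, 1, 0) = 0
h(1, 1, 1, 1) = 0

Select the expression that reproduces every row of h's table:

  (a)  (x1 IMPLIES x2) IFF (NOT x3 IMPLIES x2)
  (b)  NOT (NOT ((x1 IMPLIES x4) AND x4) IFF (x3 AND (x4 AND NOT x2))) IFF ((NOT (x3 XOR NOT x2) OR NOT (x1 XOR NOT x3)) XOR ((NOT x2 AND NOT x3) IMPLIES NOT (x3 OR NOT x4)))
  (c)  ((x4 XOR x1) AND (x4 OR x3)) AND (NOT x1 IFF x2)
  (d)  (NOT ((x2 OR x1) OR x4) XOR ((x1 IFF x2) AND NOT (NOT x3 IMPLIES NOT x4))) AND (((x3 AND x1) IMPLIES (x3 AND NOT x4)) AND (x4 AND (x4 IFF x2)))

(a) disagrees with h on (0,0,1,0) (formula → 1, table → 0); rule it out.
(b) disagrees with h on (0,1,0,1) (formula → 1, table → 0); rule it out.
(c) disagrees with h on (0,1,0,1) (formula → 1, table → 0); rule it out.
Only (d) survives; checking it on all 16 rows confirms it matches h.

d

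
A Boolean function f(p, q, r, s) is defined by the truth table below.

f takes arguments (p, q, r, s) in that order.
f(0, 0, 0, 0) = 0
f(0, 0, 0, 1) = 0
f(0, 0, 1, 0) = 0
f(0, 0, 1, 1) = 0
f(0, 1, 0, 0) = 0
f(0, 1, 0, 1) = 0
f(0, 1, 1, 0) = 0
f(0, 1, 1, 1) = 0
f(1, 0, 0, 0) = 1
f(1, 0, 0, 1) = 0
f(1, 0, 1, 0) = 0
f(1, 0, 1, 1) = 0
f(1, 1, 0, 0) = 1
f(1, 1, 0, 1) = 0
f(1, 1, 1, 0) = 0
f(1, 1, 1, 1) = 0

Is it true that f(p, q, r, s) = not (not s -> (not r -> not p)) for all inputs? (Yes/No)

Evaluate not (not s -> (not r -> not p)) on each row and compare to f:
  p=0, q=0, r=0, s=0: formula gives 0, f = 0 ✓
  p=0, q=0, r=0, s=1: formula gives 0, f = 0 ✓
  p=0, q=0, r=1, s=0: formula gives 0, f = 0 ✓
  p=0, q=0, r=1, s=1: formula gives 0, f = 0 ✓
  …and likewise for the remaining 12 rows.
All 16 rows match — the expression computes f exactly.

Yes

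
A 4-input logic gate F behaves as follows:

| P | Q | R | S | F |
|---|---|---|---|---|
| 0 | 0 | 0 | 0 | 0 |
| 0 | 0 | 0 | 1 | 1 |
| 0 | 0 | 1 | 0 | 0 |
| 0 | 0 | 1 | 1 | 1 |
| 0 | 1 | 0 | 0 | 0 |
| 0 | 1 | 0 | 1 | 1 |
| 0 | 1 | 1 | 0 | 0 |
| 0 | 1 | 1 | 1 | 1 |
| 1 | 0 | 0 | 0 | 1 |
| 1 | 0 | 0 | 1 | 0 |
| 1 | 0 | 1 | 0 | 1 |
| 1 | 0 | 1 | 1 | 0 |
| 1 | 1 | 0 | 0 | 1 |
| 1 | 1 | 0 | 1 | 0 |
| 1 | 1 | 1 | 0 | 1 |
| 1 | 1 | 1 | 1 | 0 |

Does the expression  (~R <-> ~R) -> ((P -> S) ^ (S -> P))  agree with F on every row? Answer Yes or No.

Yes

Check the formula against F row by row:
  P=0, Q=0, R=0, S=0: formula gives 0, F = 0 ✓
  P=0, Q=0, R=0, S=1: formula gives 1, F = 1 ✓
  P=0, Q=0, R=1, S=0: formula gives 0, F = 0 ✓
  P=0, Q=0, R=1, S=1: formula gives 1, F = 1 ✓
  … (the remaining 12 rows also agree.)
Every row agrees, so the formula is equivalent.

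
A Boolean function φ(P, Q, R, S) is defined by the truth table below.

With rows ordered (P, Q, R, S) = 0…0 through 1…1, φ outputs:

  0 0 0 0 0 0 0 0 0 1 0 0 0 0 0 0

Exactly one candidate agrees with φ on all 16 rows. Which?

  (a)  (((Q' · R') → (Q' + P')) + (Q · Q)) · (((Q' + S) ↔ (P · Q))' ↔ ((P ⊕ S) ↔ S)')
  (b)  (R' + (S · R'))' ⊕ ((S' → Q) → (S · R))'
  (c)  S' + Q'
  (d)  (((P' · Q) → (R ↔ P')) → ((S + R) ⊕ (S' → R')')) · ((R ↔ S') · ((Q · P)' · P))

d

(a) fails at (0,1,0,0): the formula yields 1, φ is 0.
(b) fails at (0,0,0,1): the formula yields 1, φ is 0.
(c) fails at (0,0,0,0): the formula yields 1, φ is 0.
(d) is the remaining candidate, and it agrees with φ on all 16 inputs.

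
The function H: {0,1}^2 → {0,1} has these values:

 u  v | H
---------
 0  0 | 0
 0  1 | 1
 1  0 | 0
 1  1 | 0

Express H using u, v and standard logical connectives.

H(u, v) = not u and v

1 only at (0,1): NOT u AND v.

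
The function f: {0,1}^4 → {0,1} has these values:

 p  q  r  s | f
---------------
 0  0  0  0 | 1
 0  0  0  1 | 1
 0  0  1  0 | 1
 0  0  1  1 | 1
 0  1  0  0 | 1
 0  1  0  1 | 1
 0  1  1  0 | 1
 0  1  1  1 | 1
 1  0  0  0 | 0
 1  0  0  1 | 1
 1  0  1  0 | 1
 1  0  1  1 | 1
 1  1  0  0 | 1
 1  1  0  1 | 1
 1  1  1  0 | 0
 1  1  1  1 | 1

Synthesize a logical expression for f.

f is 0 on only 2 rows — (1,0,0,0), (1,1,1,0). Writing each as a minterm (p·¬q·¬r·¬s, p·q·r·¬s) and OR-ing them characterizes exactly where f=0, so f is the negation of that disjunction.

f(p, q, r, s) = NOT ((((p AND NOT q) AND NOT r) AND NOT s) OR (((p AND q) AND r) AND NOT s))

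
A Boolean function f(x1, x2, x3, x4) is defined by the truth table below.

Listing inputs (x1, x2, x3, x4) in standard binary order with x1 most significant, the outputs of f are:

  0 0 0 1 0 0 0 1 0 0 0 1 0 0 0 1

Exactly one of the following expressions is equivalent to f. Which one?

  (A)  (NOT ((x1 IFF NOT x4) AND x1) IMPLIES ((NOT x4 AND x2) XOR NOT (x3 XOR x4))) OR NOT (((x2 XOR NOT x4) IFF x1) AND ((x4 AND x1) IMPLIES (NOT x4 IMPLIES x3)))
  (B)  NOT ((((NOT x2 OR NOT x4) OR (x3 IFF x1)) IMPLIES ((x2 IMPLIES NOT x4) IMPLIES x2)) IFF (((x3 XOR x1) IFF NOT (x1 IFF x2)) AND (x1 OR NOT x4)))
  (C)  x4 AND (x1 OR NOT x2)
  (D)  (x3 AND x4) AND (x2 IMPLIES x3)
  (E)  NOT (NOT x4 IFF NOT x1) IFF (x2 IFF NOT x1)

(A) disagrees with f on (0,0,0,0) (formula → 1, table → 0); rule it out.
(B) disagrees with f on (0,0,0,0) (formula → 1, table → 0); rule it out.
(C) disagrees with f on (0,0,0,1) (formula → 1, table → 0); rule it out.
(E) disagrees with f on (0,0,0,0) (formula → 1, table → 0); rule it out.
Only (D) survives; checking it on all 16 rows confirms it matches f.

D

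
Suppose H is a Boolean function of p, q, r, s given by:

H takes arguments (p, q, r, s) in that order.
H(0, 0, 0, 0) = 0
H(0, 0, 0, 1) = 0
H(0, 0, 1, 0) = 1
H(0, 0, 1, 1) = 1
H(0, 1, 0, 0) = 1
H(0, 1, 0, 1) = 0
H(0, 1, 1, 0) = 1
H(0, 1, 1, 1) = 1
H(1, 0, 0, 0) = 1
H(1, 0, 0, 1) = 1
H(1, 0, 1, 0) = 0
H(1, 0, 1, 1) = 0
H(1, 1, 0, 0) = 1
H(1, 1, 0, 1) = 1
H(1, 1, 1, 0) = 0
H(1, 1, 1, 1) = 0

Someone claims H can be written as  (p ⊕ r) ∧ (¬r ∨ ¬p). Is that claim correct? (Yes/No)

Test each input against both H and the formula:
  p=0, q=0, r=0, s=0: formula gives 0, H = 0 ✓
  p=0, q=0, r=0, s=1: formula gives 0, H = 0 ✓
  p=0, q=0, r=1, s=0: formula gives 1, H = 1 ✓
  p=0, q=0, r=1, s=1: formula gives 1, H = 1 ✓
  p=0, q=1, r=0, s=0: formula gives 0, but H = 1 ✗
Since they disagree at (0,1,0,0), the expression is not a correct formula for H.

No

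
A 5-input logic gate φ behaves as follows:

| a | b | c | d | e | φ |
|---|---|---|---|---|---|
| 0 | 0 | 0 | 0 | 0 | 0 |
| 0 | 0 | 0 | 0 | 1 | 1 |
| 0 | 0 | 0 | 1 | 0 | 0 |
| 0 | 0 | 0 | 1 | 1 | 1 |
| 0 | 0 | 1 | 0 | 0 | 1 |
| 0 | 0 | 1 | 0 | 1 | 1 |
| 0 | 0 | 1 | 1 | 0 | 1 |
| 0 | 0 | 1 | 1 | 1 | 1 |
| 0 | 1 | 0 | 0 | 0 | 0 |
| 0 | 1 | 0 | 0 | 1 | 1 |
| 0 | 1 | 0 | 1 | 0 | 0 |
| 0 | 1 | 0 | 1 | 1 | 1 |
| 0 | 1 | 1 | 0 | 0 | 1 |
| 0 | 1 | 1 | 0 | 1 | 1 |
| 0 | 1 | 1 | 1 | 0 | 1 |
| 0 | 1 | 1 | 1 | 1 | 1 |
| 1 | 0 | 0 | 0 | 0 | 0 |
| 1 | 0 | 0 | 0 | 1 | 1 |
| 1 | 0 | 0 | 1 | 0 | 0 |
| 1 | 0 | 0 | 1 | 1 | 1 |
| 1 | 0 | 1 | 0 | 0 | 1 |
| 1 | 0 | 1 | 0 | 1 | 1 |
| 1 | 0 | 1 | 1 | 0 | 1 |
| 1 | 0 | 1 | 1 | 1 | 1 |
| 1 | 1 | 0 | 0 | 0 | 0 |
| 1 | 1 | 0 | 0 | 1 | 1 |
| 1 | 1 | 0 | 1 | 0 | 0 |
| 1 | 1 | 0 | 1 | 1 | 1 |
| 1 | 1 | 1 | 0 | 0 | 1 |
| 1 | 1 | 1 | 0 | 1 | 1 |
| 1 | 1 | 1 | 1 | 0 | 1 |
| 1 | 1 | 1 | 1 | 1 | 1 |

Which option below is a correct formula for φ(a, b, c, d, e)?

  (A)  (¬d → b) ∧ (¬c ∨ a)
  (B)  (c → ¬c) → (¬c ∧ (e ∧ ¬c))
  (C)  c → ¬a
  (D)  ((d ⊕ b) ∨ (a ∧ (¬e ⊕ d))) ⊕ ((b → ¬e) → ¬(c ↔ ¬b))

(A) disagrees with φ on (0,0,0,0,1) (formula → 0, table → 1); rule it out.
(C) disagrees with φ on (0,0,0,0,0) (formula → 1, table → 0); rule it out.
(D) disagrees with φ on (0,0,0,0,0) (formula → 1, table → 0); rule it out.
(B) is the remaining candidate, and it agrees with φ on all 32 inputs.

B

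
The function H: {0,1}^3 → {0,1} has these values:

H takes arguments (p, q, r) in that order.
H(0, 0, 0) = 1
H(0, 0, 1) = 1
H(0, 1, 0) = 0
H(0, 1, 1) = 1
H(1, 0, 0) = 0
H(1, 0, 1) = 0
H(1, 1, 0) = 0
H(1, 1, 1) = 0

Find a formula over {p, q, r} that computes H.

H(p, q, r) = (((p' · q') · r') + ((p' · q') · r)) + ((p' · q) · r)

H=1 on 3 inputs: (0,0,0), (0,0,1), (0,1,1). Reading each as a conjunction of literals (¬p·¬q·¬r, ¬p·¬q·r, ¬p·q·r) and taking the OR gives the canonical DNF.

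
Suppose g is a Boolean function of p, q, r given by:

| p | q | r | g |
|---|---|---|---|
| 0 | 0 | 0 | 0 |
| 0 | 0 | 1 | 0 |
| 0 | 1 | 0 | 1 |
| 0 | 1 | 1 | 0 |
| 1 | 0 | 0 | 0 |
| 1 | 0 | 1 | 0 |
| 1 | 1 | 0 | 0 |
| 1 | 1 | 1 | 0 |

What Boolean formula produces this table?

g is 1 on exactly one input, (0,1,0), whose minterm is ¬p·q·¬r. So g is just that conjunction.

g(p, q, r) = (not p and q) and not r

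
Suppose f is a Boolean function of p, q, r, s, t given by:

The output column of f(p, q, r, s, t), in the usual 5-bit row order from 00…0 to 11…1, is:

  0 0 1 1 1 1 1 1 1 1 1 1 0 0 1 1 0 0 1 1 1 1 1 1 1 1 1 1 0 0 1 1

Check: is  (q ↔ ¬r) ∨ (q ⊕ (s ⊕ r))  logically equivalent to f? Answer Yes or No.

Yes

Test each input against both f and the formula:
  p=0, q=0, r=0, s=0, t=0: formula gives 0, f = 0 ✓
  p=0, q=0, r=0, s=0, t=1: formula gives 0, f = 0 ✓
  p=0, q=0, r=0, s=1, t=0: formula gives 1, f = 1 ✓
  p=0, q=0, r=0, s=1, t=1: formula gives 1, f = 1 ✓
  …and likewise for the remaining 28 rows.
Every row agrees, so the formula is equivalent.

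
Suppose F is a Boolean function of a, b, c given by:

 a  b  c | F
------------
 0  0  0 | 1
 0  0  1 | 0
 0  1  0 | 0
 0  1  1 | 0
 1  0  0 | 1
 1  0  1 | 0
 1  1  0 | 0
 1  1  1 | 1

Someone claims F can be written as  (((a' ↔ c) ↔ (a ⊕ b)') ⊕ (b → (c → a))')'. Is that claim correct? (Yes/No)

Test each input against both F and the formula:
  a=0, b=0, c=0: formula gives 1, F = 1 ✓
  a=0, b=0, c=1: formula gives 0, F = 0 ✓
  a=0, b=1, c=0: formula gives 0, F = 0 ✓
  a=0, b=1, c=1: formula gives 0, F = 0 ✓
  a=1, b=0, c=0: formula gives 1, F = 1 ✓
  …and likewise for the remaining 3 rows.
No disagreement on any input; they are logically equivalent.

Yes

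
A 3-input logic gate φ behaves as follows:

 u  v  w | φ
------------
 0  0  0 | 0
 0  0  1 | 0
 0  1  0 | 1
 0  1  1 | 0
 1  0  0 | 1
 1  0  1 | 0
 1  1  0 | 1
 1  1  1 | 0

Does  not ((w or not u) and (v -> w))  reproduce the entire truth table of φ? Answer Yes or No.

Check the formula against φ row by row:
  u=0, v=0, w=0: formula gives 0, φ = 0 ✓
  u=0, v=0, w=1: formula gives 0, φ = 0 ✓
  u=0, v=1, w=0: formula gives 1, φ = 1 ✓
  u=0, v=1, w=1: formula gives 0, φ = 0 ✓
  u=1, v=0, w=0: formula gives 1, φ = 1 ✓
  …and likewise for the remaining 3 rows.
Every row agrees, so the formula is equivalent.

Yes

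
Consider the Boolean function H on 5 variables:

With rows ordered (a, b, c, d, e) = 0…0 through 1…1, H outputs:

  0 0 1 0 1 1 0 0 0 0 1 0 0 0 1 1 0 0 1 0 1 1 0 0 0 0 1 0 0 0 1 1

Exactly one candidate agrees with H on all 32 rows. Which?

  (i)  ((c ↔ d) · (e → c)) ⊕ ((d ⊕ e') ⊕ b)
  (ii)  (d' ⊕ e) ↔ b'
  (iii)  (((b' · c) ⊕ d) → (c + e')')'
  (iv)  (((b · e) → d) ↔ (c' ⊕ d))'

iii

(i) fails at (0,0,0,1,0): the formula yields 0, H is 1.
(ii) fails at (0,0,0,0,0): the formula yields 1, H is 0.
(iv) fails at (0,0,0,1,1): the formula yields 1, H is 0.
(iii) is the remaining candidate, and it agrees with H on all 32 inputs.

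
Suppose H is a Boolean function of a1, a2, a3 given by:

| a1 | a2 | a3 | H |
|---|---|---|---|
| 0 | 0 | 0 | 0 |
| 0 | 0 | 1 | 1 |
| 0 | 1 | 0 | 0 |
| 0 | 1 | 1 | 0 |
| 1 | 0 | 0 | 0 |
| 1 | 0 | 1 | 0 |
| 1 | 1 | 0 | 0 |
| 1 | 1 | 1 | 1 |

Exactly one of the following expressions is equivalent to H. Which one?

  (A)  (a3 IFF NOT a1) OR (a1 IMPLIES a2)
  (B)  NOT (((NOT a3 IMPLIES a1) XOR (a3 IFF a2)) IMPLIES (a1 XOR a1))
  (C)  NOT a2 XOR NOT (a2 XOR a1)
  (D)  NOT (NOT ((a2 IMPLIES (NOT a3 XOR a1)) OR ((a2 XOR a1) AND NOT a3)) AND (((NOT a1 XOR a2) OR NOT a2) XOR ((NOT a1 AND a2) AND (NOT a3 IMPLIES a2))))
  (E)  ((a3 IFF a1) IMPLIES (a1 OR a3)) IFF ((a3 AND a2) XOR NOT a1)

E

(A) disagrees with H on (0,0,0) (formula → 1, table → 0); rule it out.
(B) disagrees with H on (0,0,0) (formula → 1, table → 0); rule it out.
(C) disagrees with H on (0,0,1) (formula → 0, table → 1); rule it out.
(D) disagrees with H on (0,0,0) (formula → 1, table → 0); rule it out.
That leaves (E). Evaluating it on every row reproduces the table of H exactly.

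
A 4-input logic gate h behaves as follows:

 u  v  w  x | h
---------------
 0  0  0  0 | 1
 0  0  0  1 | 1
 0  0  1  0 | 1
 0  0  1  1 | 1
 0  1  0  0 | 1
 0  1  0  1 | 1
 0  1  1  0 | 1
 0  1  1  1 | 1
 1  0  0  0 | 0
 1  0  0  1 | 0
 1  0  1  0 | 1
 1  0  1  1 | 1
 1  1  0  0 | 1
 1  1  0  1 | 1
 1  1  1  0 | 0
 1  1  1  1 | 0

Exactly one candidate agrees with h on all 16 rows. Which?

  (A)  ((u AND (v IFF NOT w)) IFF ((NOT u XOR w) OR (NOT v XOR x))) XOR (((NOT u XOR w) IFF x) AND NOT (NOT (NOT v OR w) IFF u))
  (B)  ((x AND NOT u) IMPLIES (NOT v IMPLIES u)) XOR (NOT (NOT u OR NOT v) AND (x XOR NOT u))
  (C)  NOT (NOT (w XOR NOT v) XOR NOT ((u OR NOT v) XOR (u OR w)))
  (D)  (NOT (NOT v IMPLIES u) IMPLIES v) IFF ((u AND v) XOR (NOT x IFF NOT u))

C

(A) disagrees with h on (0,0,0,0) (formula → 0, table → 1); rule it out.
(B) disagrees with h on (0,0,0,1) (formula → 0, table → 1); rule it out.
(D) disagrees with h on (0,0,0,0) (formula → 0, table → 1); rule it out.
That leaves (C). Evaluating it on every row reproduces the table of h exactly.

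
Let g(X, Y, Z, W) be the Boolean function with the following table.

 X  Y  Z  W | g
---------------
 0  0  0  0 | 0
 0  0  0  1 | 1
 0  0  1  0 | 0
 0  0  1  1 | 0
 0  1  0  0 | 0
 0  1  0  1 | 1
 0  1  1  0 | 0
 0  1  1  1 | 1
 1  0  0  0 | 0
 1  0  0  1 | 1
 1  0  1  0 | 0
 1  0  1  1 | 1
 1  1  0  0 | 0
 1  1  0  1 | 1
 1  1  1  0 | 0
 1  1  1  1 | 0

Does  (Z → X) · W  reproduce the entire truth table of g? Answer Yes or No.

No

Evaluate (Z → X) · W on each row and compare to g:
  X=0, Y=0, Z=0, W=0: formula gives 0, g = 0 ✓
  X=0, Y=0, Z=0, W=1: formula gives 1, g = 1 ✓
  X=0, Y=0, Z=1, W=0: formula gives 0, g = 0 ✓
  X=0, Y=0, Z=1, W=1: formula gives 0, g = 0 ✓
  …
  X=0, Y=1, Z=1, W=1: formula gives 0, but g = 1 ✗
Since they disagree at (0,1,1,1), the expression is not a correct formula for g.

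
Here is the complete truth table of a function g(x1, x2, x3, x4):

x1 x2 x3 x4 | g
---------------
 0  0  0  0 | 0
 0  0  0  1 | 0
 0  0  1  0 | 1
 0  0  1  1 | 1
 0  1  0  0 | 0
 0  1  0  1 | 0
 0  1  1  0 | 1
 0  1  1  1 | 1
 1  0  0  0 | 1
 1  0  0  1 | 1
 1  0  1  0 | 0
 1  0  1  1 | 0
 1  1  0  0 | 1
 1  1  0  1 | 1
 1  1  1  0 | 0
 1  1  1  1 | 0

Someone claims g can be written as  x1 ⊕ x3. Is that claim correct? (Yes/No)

Yes

Check the formula against g row by row:
  x1=0, x2=0, x3=0, x4=0: formula gives 0, g = 0 ✓
  x1=0, x2=0, x3=0, x4=1: formula gives 0, g = 0 ✓
  x1=0, x2=0, x3=1, x4=0: formula gives 1, g = 1 ✓
  x1=0, x2=0, x3=1, x4=1: formula gives 1, g = 1 ✓
  … (the remaining 12 rows also agree.)
Every row agrees, so the formula is equivalent.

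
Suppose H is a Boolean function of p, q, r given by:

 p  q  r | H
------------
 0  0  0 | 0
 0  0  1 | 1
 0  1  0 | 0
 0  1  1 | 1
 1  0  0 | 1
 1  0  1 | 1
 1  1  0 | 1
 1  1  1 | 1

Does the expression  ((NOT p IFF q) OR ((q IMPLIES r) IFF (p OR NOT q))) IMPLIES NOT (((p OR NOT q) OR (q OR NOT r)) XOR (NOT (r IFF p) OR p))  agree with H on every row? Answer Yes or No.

Check the formula against H row by row:
  p=0, q=0, r=0: formula gives 0, H = 0 ✓
  p=0, q=0, r=1: formula gives 1, H = 1 ✓
  p=0, q=1, r=0: formula gives 0, H = 0 ✓
  p=0, q=1, r=1: formula gives 1, H = 1 ✓
  p=1, q=0, r=0: formula gives 1, H = 1 ✓
  …and likewise for the remaining 3 rows.
All 8 rows match — the expression computes H exactly.

Yes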